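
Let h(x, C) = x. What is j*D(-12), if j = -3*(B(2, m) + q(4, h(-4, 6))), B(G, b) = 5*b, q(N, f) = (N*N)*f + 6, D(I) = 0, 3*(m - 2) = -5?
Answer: 0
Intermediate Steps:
m = ⅓ (m = 2 + (⅓)*(-5) = 2 - 5/3 = ⅓ ≈ 0.33333)
q(N, f) = 6 + f*N² (q(N, f) = N²*f + 6 = f*N² + 6 = 6 + f*N²)
j = 169 (j = -3*(5*(⅓) + (6 - 4*4²)) = -3*(5/3 + (6 - 4*16)) = -3*(5/3 + (6 - 64)) = -3*(5/3 - 58) = -3*(-169/3) = 169)
j*D(-12) = 169*0 = 0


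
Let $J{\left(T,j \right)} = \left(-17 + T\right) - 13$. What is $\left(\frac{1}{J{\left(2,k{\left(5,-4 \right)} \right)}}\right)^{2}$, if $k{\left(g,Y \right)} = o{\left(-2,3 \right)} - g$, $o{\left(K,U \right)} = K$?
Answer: $\frac{1}{784} \approx 0.0012755$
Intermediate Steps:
$k{\left(g,Y \right)} = -2 - g$
$J{\left(T,j \right)} = -30 + T$
$\left(\frac{1}{J{\left(2,k{\left(5,-4 \right)} \right)}}\right)^{2} = \left(\frac{1}{-30 + 2}\right)^{2} = \left(\frac{1}{-28}\right)^{2} = \left(- \frac{1}{28}\right)^{2} = \frac{1}{784}$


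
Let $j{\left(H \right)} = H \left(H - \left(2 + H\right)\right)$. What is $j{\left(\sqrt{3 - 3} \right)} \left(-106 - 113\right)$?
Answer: $0$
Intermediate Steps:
$j{\left(H \right)} = - 2 H$ ($j{\left(H \right)} = H \left(-2\right) = - 2 H$)
$j{\left(\sqrt{3 - 3} \right)} \left(-106 - 113\right) = - 2 \sqrt{3 - 3} \left(-106 - 113\right) = - 2 \sqrt{0} \left(-106 - 113\right) = \left(-2\right) 0 \left(-106 - 113\right) = 0 \left(-219\right) = 0$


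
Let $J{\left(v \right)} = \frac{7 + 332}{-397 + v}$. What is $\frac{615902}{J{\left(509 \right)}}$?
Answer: $\frac{68981024}{339} \approx 2.0348 \cdot 10^{5}$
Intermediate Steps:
$J{\left(v \right)} = \frac{339}{-397 + v}$
$\frac{615902}{J{\left(509 \right)}} = \frac{615902}{339 \frac{1}{-397 + 509}} = \frac{615902}{339 \cdot \frac{1}{112}} = \frac{615902}{\frac{339}{112}} = 615902 \cdot \frac{112}{339} = \frac{68981024}{339}$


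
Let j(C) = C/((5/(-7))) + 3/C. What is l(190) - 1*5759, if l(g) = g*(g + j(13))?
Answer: 350049/13 ≈ 26927.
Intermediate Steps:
j(C) = 3/C - 7*C/5 (j(C) = C/((5*(-1/7))) + 3/C = C/(-5/7) + 3/C = C*(-7/5) + 3/C = -7*C/5 + 3/C = 3/C - 7*C/5)
l(g) = g*(-1168/65 + g) (l(g) = g*(g + (3/13 - 7/5*13)) = g*(g + (3*(1/13) - 91/5)) = g*(g + (3/13 - 91/5)) = g*(g - 1168/65) = g*(-1168/65 + g))
l(190) - 1*5759 = (1/65)*190*(-1168 + 65*190) - 1*5759 = (1/65)*190*(-1168 + 12350) - 5759 = (1/65)*190*11182 - 5759 = 424916/13 - 5759 = 350049/13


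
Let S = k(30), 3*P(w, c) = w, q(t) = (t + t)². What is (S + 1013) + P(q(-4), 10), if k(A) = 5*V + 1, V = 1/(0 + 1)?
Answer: 3121/3 ≈ 1040.3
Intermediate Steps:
V = 1 (V = 1/1 = 1)
q(t) = 4*t² (q(t) = (2*t)² = 4*t²)
P(w, c) = w/3
k(A) = 6 (k(A) = 5*1 + 1 = 5 + 1 = 6)
S = 6
(S + 1013) + P(q(-4), 10) = (6 + 1013) + (4*(-4)²)/3 = 1019 + (4*16)/3 = 1019 + (⅓)*64 = 1019 + 64/3 = 3121/3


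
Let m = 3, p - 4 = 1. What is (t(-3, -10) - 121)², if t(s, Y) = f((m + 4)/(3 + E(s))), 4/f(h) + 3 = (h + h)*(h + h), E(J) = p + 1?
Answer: 36132121/2209 ≈ 16357.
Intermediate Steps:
p = 5 (p = 4 + 1 = 5)
E(J) = 6 (E(J) = 5 + 1 = 6)
f(h) = 4/(-3 + 4*h²) (f(h) = 4/(-3 + (h + h)*(h + h)) = 4/(-3 + (2*h)*(2*h)) = 4/(-3 + 4*h²))
t(s, Y) = -324/47 (t(s, Y) = 4/(-3 + 4*((3 + 4)/(3 + 6))²) = 4/(-3 + 4*(7/9)²) = 4/(-3 + 4*(49/81)) = 4/(-3 + 196/81) = 4/(-47/81) = 4*(-81/47) = -324/47)
(t(-3, -10) - 121)² = (-324/47 - 121)² = (-6011/47)² = 36132121/2209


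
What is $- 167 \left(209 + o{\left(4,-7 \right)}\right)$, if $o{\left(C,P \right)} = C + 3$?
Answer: $-36072$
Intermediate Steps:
$o{\left(C,P \right)} = 3 + C$
$- 167 \left(209 + o{\left(4,-7 \right)}\right) = - 167 \left(209 + \left(3 + 4\right)\right) = - 167 \left(209 + 7\right) = \left(-167\right) 216 = -36072$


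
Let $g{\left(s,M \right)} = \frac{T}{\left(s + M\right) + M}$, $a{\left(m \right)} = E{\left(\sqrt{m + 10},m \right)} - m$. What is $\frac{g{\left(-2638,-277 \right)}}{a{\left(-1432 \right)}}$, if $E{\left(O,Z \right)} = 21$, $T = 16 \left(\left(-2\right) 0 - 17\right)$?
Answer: $\frac{34}{579747} \approx 5.8646 \cdot 10^{-5}$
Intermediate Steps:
$T = -272$ ($T = 16 \left(0 - 17\right) = 16 \left(-17\right) = -272$)
$a{\left(m \right)} = 21 - m$
$g{\left(s,M \right)} = - \frac{272}{s + 2 M}$ ($g{\left(s,M \right)} = - \frac{272}{\left(s + M\right) + M} = - \frac{272}{\left(M + s\right) + M} = - \frac{272}{s + 2 M}$)
$\frac{g{\left(-2638,-277 \right)}}{a{\left(-1432 \right)}} = \frac{\left(-272\right) \frac{1}{-2638 + 2 \left(-277\right)}}{21 - -1432} = \frac{\left(-272\right) \frac{1}{-2638 - 554}}{21 + 1432} = \frac{\left(-272\right) \frac{1}{-3192}}{1453} = \left(-272\right) \left(- \frac{1}{3192}\right) \frac{1}{1453} = \frac{34}{399} \cdot \frac{1}{1453} = \frac{34}{579747}$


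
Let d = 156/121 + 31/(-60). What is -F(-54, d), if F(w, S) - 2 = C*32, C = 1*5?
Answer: -162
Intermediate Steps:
C = 5
d = 5609/7260 (d = 156*(1/121) + 31*(-1/60) = 156/121 - 31/60 = 5609/7260 ≈ 0.77259)
F(w, S) = 162 (F(w, S) = 2 + 5*32 = 2 + 160 = 162)
-F(-54, d) = -1*162 = -162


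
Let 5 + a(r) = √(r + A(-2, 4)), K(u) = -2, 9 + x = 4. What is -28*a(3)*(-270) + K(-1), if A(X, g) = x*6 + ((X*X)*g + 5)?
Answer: -37802 + 7560*I*√6 ≈ -37802.0 + 18518.0*I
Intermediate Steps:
x = -5 (x = -9 + 4 = -5)
A(X, g) = -25 + g*X² (A(X, g) = -5*6 + ((X*X)*g + 5) = -30 + (X²*g + 5) = -30 + (g*X² + 5) = -30 + (5 + g*X²) = -25 + g*X²)
a(r) = -5 + √(-9 + r) (a(r) = -5 + √(r + (-25 + 4*(-2)²)) = -5 + √(r + (-25 + 4*4)) = -5 + √(r + (-25 + 16)) = -5 + √(r - 9) = -5 + √(-9 + r))
-28*a(3)*(-270) + K(-1) = -28*(-5 + √(-9 + 3))*(-270) - 2 = -28*(-5 + √(-6))*(-270) - 2 = -28*(-5 + I*√6)*(-270) - 2 = (140 - 28*I*√6)*(-270) - 2 = (-37800 + 7560*I*√6) - 2 = -37802 + 7560*I*√6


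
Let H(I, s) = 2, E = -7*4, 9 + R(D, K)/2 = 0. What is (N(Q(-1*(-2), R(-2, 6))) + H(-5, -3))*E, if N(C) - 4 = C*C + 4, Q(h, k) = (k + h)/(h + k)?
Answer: -308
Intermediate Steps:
R(D, K) = -18 (R(D, K) = -18 + 2*0 = -18 + 0 = -18)
E = -28
Q(h, k) = 1 (Q(h, k) = (h + k)/(h + k) = 1)
N(C) = 8 + C² (N(C) = 4 + (C*C + 4) = 4 + (C² + 4) = 4 + (4 + C²) = 8 + C²)
(N(Q(-1*(-2), R(-2, 6))) + H(-5, -3))*E = ((8 + 1²) + 2)*(-28) = ((8 + 1) + 2)*(-28) = (9 + 2)*(-28) = 11*(-28) = -308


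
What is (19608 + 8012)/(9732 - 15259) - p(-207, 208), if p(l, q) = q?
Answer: -1177236/5527 ≈ -213.00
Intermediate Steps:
(19608 + 8012)/(9732 - 15259) - p(-207, 208) = (19608 + 8012)/(9732 - 15259) - 1*208 = 27620/(-5527) - 208 = 27620*(-1/5527) - 208 = -27620/5527 - 208 = -1177236/5527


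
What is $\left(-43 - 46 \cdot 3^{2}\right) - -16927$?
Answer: $16470$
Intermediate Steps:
$\left(-43 - 46 \cdot 3^{2}\right) - -16927 = \left(-43 - 414\right) + 16927 = -457 + 16927 = 16470$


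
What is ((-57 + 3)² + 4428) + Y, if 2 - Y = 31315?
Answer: -23969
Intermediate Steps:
Y = -31313 (Y = 2 - 1*31315 = 2 - 31315 = -31313)
((-57 + 3)² + 4428) + Y = ((-57 + 3)² + 4428) - 31313 = ((-54)² + 4428) - 31313 = (2916 + 4428) - 31313 = 7344 - 31313 = -23969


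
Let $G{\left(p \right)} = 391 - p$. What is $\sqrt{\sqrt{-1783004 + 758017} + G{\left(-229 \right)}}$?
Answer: $\sqrt{620 + i \sqrt{1024987}} \approx 30.06 + 16.84 i$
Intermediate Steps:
$\sqrt{\sqrt{-1783004 + 758017} + G{\left(-229 \right)}} = \sqrt{\sqrt{-1783004 + 758017} + \left(391 - -229\right)} = \sqrt{\sqrt{-1024987} + \left(391 + 229\right)} = \sqrt{i \sqrt{1024987} + 620} = \sqrt{620 + i \sqrt{1024987}}$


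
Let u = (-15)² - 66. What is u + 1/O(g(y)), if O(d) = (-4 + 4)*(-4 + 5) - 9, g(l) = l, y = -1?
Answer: 1430/9 ≈ 158.89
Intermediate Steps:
O(d) = -9 (O(d) = 0*1 - 9 = 0 - 9 = -9)
u = 159 (u = 225 - 66 = 159)
u + 1/O(g(y)) = 159 + 1/(-9) = 159 - ⅑ = 1430/9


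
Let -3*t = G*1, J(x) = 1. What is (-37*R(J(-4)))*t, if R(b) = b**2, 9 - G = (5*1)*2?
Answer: -37/3 ≈ -12.333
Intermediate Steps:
G = -1 (G = 9 - 5*1*2 = 9 - 5*2 = 9 - 1*10 = 9 - 10 = -1)
t = 1/3 (t = -(-1)/3 = -1/3*(-1) = 1/3 ≈ 0.33333)
(-37*R(J(-4)))*t = -37*1**2*(1/3) = -37*1*(1/3) = -37*1/3 = -37/3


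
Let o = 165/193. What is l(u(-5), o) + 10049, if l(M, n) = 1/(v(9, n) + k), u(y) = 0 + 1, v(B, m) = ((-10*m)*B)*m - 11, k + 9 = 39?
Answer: 17510536182/1742519 ≈ 10049.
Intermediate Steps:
o = 165/193 (o = 165*(1/193) = 165/193 ≈ 0.85492)
k = 30 (k = -9 + 39 = 30)
v(B, m) = -11 - 10*B*m² (v(B, m) = (-10*B*m)*m - 11 = -10*B*m² - 11 = -11 - 10*B*m²)
u(y) = 1
l(M, n) = 1/(19 - 90*n²) (l(M, n) = 1/((-11 - 10*9*n²) + 30) = 1/((-11 - 90*n²) + 30) = 1/(19 - 90*n²))
l(u(-5), o) + 10049 = -1/(-19 + 90*(165/193)²) + 10049 = -1/(-19 + 90*(27225/37249)) + 10049 = -1/(-19 + 2450250/37249) + 10049 = -1/1742519/37249 + 10049 = -1*37249/1742519 + 10049 = -37249/1742519 + 10049 = 17510536182/1742519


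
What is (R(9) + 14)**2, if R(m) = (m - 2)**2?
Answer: 3969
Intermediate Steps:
R(m) = (-2 + m)**2
(R(9) + 14)**2 = ((-2 + 9)**2 + 14)**2 = (7**2 + 14)**2 = (49 + 14)**2 = 63**2 = 3969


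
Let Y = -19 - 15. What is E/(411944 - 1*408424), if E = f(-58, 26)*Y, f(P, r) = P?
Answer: 493/880 ≈ 0.56023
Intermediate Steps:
Y = -34
E = 1972 (E = -58*(-34) = 1972)
E/(411944 - 1*408424) = 1972/(411944 - 1*408424) = 1972/(411944 - 408424) = 1972/3520 = 1972*(1/3520) = 493/880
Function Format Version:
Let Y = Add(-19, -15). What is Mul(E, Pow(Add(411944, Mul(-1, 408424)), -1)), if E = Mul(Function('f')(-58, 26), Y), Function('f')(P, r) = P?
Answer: Rational(493, 880) ≈ 0.56023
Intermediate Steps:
Y = -34
E = 1972 (E = Mul(-58, -34) = 1972)
Mul(E, Pow(Add(411944, Mul(-1, 408424)), -1)) = Mul(1972, Pow(Add(411944, Mul(-1, 408424)), -1)) = Mul(1972, Pow(Add(411944, -408424), -1)) = Mul(1972, Pow(3520, -1)) = Mul(1972, Rational(1, 3520)) = Rational(493, 880)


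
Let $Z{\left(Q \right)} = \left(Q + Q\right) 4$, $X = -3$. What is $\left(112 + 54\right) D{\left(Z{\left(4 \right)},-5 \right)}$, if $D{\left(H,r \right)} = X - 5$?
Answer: $-1328$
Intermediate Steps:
$Z{\left(Q \right)} = 8 Q$ ($Z{\left(Q \right)} = 2 Q 4 = 8 Q$)
$D{\left(H,r \right)} = -8$ ($D{\left(H,r \right)} = -3 - 5 = -8$)
$\left(112 + 54\right) D{\left(Z{\left(4 \right)},-5 \right)} = \left(112 + 54\right) \left(-8\right) = 166 \left(-8\right) = -1328$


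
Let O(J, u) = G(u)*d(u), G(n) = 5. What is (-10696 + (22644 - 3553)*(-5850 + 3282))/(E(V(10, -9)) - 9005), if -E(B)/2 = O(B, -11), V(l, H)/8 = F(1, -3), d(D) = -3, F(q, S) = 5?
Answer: 49036384/8975 ≈ 5463.7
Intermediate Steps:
V(l, H) = 40 (V(l, H) = 8*5 = 40)
O(J, u) = -15 (O(J, u) = 5*(-3) = -15)
E(B) = 30 (E(B) = -2*(-15) = 30)
(-10696 + (22644 - 3553)*(-5850 + 3282))/(E(V(10, -9)) - 9005) = (-10696 + (22644 - 3553)*(-5850 + 3282))/(30 - 9005) = (-10696 + 19091*(-2568))/(-8975) = (-10696 - 49025688)*(-1/8975) = -49036384*(-1/8975) = 49036384/8975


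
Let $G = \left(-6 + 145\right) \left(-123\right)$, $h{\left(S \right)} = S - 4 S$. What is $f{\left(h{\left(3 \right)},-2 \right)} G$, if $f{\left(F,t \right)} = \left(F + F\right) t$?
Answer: $-615492$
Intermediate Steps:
$h{\left(S \right)} = - 3 S$
$f{\left(F,t \right)} = 2 F t$
$G = -17097$ ($G = 139 \left(-123\right) = -17097$)
$f{\left(h{\left(3 \right)},-2 \right)} G = 2 \left(\left(-3\right) 3\right) \left(-2\right) \left(-17097\right) = 2 \left(-9\right) \left(-2\right) \left(-17097\right) = 36 \left(-17097\right) = -615492$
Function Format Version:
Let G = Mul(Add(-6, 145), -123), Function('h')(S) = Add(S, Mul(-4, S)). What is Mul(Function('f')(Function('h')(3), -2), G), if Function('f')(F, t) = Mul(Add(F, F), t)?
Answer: -615492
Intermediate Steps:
Function('h')(S) = Mul(-3, S)
Function('f')(F, t) = Mul(2, F, t) (Function('f')(F, t) = Mul(Mul(2, F), t) = Mul(2, F, t))
G = -17097 (G = Mul(139, -123) = -17097)
Mul(Function('f')(Function('h')(3), -2), G) = Mul(Mul(2, Mul(-3, 3), -2), -17097) = Mul(Mul(2, -9, -2), -17097) = Mul(36, -17097) = -615492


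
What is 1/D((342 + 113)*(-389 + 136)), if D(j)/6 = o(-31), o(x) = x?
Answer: -1/186 ≈ -0.0053763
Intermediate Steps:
D(j) = -186 (D(j) = 6*(-31) = -186)
1/D((342 + 113)*(-389 + 136)) = 1/(-186) = -1/186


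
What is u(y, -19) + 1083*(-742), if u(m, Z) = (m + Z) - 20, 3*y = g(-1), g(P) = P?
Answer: -2410876/3 ≈ -8.0363e+5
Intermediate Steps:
y = -1/3 (y = (1/3)*(-1) = -1/3 ≈ -0.33333)
u(m, Z) = -20 + Z + m (u(m, Z) = (Z + m) - 20 = -20 + Z + m)
u(y, -19) + 1083*(-742) = (-20 - 19 - 1/3) + 1083*(-742) = -118/3 - 803586 = -2410876/3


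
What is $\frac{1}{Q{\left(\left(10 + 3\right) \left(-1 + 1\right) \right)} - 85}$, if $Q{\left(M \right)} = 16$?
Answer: $- \frac{1}{69} \approx -0.014493$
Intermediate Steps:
$\frac{1}{Q{\left(\left(10 + 3\right) \left(-1 + 1\right) \right)} - 85} = \frac{1}{16 - 85} = \frac{1}{-69} = - \frac{1}{69}$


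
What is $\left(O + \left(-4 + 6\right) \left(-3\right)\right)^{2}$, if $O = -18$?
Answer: $576$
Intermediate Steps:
$\left(O + \left(-4 + 6\right) \left(-3\right)\right)^{2} = \left(-18 + \left(-4 + 6\right) \left(-3\right)\right)^{2} = \left(-18 + 2 \left(-3\right)\right)^{2} = \left(-18 - 6\right)^{2} = \left(-24\right)^{2} = 576$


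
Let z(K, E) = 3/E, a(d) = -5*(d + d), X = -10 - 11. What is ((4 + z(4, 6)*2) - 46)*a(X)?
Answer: -8610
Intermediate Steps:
X = -21
a(d) = -10*d
((4 + z(4, 6)*2) - 46)*a(X) = ((4 + (3/6)*2) - 46)*(-10*(-21)) = ((4 + (3*(⅙))*2) - 46)*210 = ((4 + (½)*2) - 46)*210 = ((4 + 1) - 46)*210 = (5 - 46)*210 = -41*210 = -8610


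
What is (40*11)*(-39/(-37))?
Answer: 17160/37 ≈ 463.78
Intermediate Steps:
(40*11)*(-39/(-37)) = 440*(-39*(-1/37)) = 440*(39/37) = 17160/37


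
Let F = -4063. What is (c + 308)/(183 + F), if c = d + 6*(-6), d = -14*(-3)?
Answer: -157/1940 ≈ -0.080928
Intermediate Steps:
d = 42
c = 6 (c = 42 + 6*(-6) = 42 - 36 = 6)
(c + 308)/(183 + F) = (6 + 308)/(183 - 4063) = 314/(-3880) = 314*(-1/3880) = -157/1940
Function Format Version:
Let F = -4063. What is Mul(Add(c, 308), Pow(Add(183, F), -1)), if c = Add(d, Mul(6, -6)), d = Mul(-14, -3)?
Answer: Rational(-157, 1940) ≈ -0.080928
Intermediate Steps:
d = 42
c = 6 (c = Add(42, Mul(6, -6)) = Add(42, -36) = 6)
Mul(Add(c, 308), Pow(Add(183, F), -1)) = Mul(Add(6, 308), Pow(Add(183, -4063), -1)) = Mul(314, Pow(-3880, -1)) = Mul(314, Rational(-1, 3880)) = Rational(-157, 1940)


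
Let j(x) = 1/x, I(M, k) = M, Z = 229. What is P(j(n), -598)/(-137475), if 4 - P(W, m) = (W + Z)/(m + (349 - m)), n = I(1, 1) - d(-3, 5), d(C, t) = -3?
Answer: -359/14762700 ≈ -2.4318e-5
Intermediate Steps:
n = 4 (n = 1 - 1*(-3) = 1 + 3 = 4)
P(W, m) = 1167/349 - W/349 (P(W, m) = 4 - (W + 229)/(m + (349 - m)) = 4 - (229 + W)/349 = 4 - (229/349 + W/349) = 4 + (-229/349 - W/349) = 1167/349 - W/349)
P(j(n), -598)/(-137475) = (1167/349 - 1/349/4)/(-137475) = (1167/349 - 1/349*¼)*(-1/137475) = (1167/349 - 1/1396)*(-1/137475) = (4667/1396)*(-1/137475) = -359/14762700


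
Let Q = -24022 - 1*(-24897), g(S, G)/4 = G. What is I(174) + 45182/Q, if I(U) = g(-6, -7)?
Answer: 20682/875 ≈ 23.637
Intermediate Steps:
g(S, G) = 4*G
Q = 875 (Q = -24022 + 24897 = 875)
I(U) = -28 (I(U) = 4*(-7) = -28)
I(174) + 45182/Q = -28 + 45182/875 = 20682/875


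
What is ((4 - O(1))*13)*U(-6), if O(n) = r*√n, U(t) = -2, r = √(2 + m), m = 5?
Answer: -104 + 26*√7 ≈ -35.210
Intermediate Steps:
r = √7 (r = √(2 + 5) = √7 ≈ 2.6458)
O(n) = √7*√n
((4 - O(1))*13)*U(-6) = ((4 - √7*√1)*13)*(-2) = ((4 - √7)*13)*(-2) = (52 - 13*√7)*(-2) = -104 + 26*√7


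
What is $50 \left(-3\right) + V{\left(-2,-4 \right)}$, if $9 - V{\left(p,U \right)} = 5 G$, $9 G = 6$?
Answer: $- \frac{433}{3} \approx -144.33$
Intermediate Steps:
$G = \frac{2}{3}$ ($G = \frac{1}{9} \cdot 6 = \frac{2}{3} \approx 0.66667$)
$V{\left(p,U \right)} = \frac{17}{3}$ ($V{\left(p,U \right)} = 9 - 5 \cdot \frac{2}{3} = 9 - \frac{10}{3} = \frac{17}{3}$)
$50 \left(-3\right) + V{\left(-2,-4 \right)} = 50 \left(-3\right) + \frac{17}{3} = -150 + \frac{17}{3} = - \frac{433}{3}$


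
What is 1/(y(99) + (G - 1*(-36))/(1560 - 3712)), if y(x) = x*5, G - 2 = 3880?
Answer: 1076/530661 ≈ 0.0020277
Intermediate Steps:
G = 3882 (G = 2 + 3880 = 3882)
y(x) = 5*x
1/(y(99) + (G - 1*(-36))/(1560 - 3712)) = 1/(5*99 + (3882 - 1*(-36))/(1560 - 3712)) = 1/(495 + (3882 + 36)/(-2152)) = 1/(495 + 3918*(-1/2152)) = 1/(495 - 1959/1076) = 1/(530661/1076) = 1076/530661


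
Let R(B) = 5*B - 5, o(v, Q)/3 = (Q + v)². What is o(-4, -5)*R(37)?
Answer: 43740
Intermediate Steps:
o(v, Q) = 3*(Q + v)²
R(B) = -5 + 5*B
o(-4, -5)*R(37) = (3*(-5 - 4)²)*(-5 + 5*37) = (3*(-9)²)*(-5 + 185) = (3*81)*180 = 243*180 = 43740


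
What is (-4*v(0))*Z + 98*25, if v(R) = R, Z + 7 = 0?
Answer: 2450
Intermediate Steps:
Z = -7 (Z = -7 + 0 = -7)
(-4*v(0))*Z + 98*25 = -4*0*(-7) + 98*25 = 0*(-7) + 2450 = 0 + 2450 = 2450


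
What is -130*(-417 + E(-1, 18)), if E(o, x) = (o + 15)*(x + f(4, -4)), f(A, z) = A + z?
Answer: 21450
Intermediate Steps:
E(o, x) = x*(15 + o) (E(o, x) = (o + 15)*(x + (4 - 4)) = (15 + o)*(x + 0) = (15 + o)*x = x*(15 + o))
-130*(-417 + E(-1, 18)) = -130*(-417 + 18*(15 - 1)) = -130*(-417 + 18*14) = -130*(-417 + 252) = -130*(-165) = 21450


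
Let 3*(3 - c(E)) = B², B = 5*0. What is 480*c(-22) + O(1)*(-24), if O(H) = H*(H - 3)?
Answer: 1488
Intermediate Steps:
B = 0
c(E) = 3 (c(E) = 3 - ⅓*0² = 3 - ⅓*0 = 3 + 0 = 3)
O(H) = H*(-3 + H)
480*c(-22) + O(1)*(-24) = 480*3 + (1*(-3 + 1))*(-24) = 1440 + (1*(-2))*(-24) = 1440 - 2*(-24) = 1440 + 48 = 1488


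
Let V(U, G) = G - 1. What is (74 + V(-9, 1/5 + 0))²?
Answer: 133956/25 ≈ 5358.2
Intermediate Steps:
V(U, G) = -1 + G
(74 + V(-9, 1/5 + 0))² = (74 + (-1 + (1/5 + 0)))² = (74 + (-1 + (⅕ + 0)))² = (74 + (-1 + ⅕))² = (74 - ⅘)² = (366/5)² = 133956/25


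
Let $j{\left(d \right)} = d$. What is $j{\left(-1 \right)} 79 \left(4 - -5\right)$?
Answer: $-711$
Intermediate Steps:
$j{\left(-1 \right)} 79 \left(4 - -5\right) = - 79 \left(4 - -5\right) = - 79 \left(4 + 5\right) = - 79 \cdot 9 = \left(-1\right) 711 = -711$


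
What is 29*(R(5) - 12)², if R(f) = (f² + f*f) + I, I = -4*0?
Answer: 41876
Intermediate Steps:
I = 0
R(f) = 2*f² (R(f) = (f² + f*f) + 0 = (f² + f²) + 0 = 2*f² + 0 = 2*f²)
29*(R(5) - 12)² = 29*(2*5² - 12)² = 29*(2*25 - 12)² = 29*(50 - 12)² = 29*38² = 29*1444 = 41876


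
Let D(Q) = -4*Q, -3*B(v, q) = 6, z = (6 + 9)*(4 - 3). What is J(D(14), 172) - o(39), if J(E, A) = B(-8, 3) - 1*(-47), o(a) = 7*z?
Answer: -60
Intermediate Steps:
z = 15 (z = 15*1 = 15)
B(v, q) = -2 (B(v, q) = -⅓*6 = -2)
o(a) = 105 (o(a) = 7*15 = 105)
J(E, A) = 45 (J(E, A) = -2 - 1*(-47) = -2 + 47 = 45)
J(D(14), 172) - o(39) = 45 - 1*105 = 45 - 105 = -60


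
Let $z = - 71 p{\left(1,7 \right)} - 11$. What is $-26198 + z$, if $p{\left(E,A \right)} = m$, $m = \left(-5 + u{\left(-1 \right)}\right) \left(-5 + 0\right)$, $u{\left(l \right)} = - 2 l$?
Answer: $-27274$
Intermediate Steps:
$m = 15$ ($m = \left(-5 - -2\right) \left(-5 + 0\right) = \left(-5 + 2\right) \left(-5\right) = \left(-3\right) \left(-5\right) = 15$)
$p{\left(E,A \right)} = 15$
$z = -1076$ ($z = \left(-71\right) 15 - 11 = -1065 - 11 = -1076$)
$-26198 + z = -26198 - 1076 = -27274$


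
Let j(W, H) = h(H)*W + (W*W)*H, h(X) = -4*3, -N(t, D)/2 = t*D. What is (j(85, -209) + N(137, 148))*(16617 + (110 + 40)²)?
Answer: -60693819849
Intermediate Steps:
N(t, D) = -2*D*t (N(t, D) = -2*t*D = -2*D*t)
h(X) = -12
j(W, H) = -12*W + H*W² (j(W, H) = -12*W + (W*W)*H = -12*W + W²*H = -12*W + H*W²)
(j(85, -209) + N(137, 148))*(16617 + (110 + 40)²) = (85*(-12 - 209*85) - 2*148*137)*(16617 + (110 + 40)²) = (85*(-12 - 17765) - 40552)*(16617 + 150²) = (85*(-17777) - 40552)*(16617 + 22500) = (-1511045 - 40552)*39117 = -1551597*39117 = -60693819849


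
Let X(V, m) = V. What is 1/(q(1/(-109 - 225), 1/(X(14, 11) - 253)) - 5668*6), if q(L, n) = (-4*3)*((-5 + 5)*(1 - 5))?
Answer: -1/34008 ≈ -2.9405e-5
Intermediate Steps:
q(L, n) = 0 (q(L, n) = -0*(-4) = -12*0 = 0)
1/(q(1/(-109 - 225), 1/(X(14, 11) - 253)) - 5668*6) = 1/(0 - 5668*6) = 1/(0 - 34008) = 1/(-34008) = -1/34008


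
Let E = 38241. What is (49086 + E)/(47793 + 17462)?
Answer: 2817/2105 ≈ 1.3382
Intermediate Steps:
(49086 + E)/(47793 + 17462) = (49086 + 38241)/(47793 + 17462) = 87327/65255 = 87327*(1/65255) = 2817/2105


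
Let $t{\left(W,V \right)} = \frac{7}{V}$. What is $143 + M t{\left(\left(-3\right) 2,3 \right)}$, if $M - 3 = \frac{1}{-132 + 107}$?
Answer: $\frac{11243}{75} \approx 149.91$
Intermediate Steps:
$M = \frac{74}{25}$ ($M = 3 + \frac{1}{-132 + 107} = 3 + \frac{1}{-25} = 3 - \frac{1}{25} = \frac{74}{25} \approx 2.96$)
$143 + M t{\left(\left(-3\right) 2,3 \right)} = 143 + \frac{74 \cdot \frac{7}{3}}{25} = 143 + \frac{74 \cdot 7 \cdot \frac{1}{3}}{25} = 143 + \frac{74}{25} \cdot \frac{7}{3} = 143 + \frac{518}{75} = \frac{11243}{75}$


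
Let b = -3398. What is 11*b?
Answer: -37378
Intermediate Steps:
11*b = 11*(-3398) = -37378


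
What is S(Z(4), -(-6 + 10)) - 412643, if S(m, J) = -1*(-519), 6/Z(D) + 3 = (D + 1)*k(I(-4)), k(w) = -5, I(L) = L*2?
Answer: -412124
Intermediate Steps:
I(L) = 2*L
Z(D) = 6/(-8 - 5*D) (Z(D) = 6/(-3 + (D + 1)*(-5)) = 6/(-3 + (1 + D)*(-5)) = 6/(-3 + (-5 - 5*D)) = 6/(-8 - 5*D))
S(m, J) = 519
S(Z(4), -(-6 + 10)) - 412643 = 519 - 412643 = -412124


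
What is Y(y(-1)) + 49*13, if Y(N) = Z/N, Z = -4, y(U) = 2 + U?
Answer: 633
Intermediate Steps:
Y(N) = -4/N
Y(y(-1)) + 49*13 = -4/(2 - 1) + 49*13 = -4/1 + 637 = -4*1 + 637 = -4 + 637 = 633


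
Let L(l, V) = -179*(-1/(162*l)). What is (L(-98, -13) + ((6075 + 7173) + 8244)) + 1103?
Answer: 358718041/15876 ≈ 22595.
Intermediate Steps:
L(l, V) = 179/(162*l) (L(l, V) = -(-179)/(162*l) = 179/(162*l))
(L(-98, -13) + ((6075 + 7173) + 8244)) + 1103 = ((179/162)/(-98) + ((6075 + 7173) + 8244)) + 1103 = ((179/162)*(-1/98) + (13248 + 8244)) + 1103 = (-179/15876 + 21492) + 1103 = 341206813/15876 + 1103 = 358718041/15876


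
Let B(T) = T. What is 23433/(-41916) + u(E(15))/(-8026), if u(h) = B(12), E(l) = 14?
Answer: -31429375/56069636 ≈ -0.56054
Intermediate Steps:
u(h) = 12
23433/(-41916) + u(E(15))/(-8026) = 23433/(-41916) + 12/(-8026) = 23433*(-1/41916) + 12*(-1/8026) = -7811/13972 - 6/4013 = -31429375/56069636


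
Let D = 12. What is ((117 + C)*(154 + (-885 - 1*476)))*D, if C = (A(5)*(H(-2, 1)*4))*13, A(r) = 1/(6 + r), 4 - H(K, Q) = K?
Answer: -23159916/11 ≈ -2.1054e+6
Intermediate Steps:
H(K, Q) = 4 - K
C = 312/11 (C = (((4 - 1*(-2))*4)/(6 + 5))*13 = (((4 + 2)*4)/11)*13 = ((6*4)/11)*13 = ((1/11)*24)*13 = (24/11)*13 = 312/11 ≈ 28.364)
((117 + C)*(154 + (-885 - 1*476)))*D = ((117 + 312/11)*(154 + (-885 - 1*476)))*12 = (1599*(154 + (-885 - 476))/11)*12 = (1599*(154 - 1361)/11)*12 = ((1599/11)*(-1207))*12 = -1929993/11*12 = -23159916/11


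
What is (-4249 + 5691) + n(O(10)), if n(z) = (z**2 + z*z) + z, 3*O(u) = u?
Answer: 13208/9 ≈ 1467.6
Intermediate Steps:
O(u) = u/3
n(z) = z + 2*z**2 (n(z) = (z**2 + z**2) + z = 2*z**2 + z = z + 2*z**2)
(-4249 + 5691) + n(O(10)) = (-4249 + 5691) + ((1/3)*10)*(1 + 2*((1/3)*10)) = 1442 + 10*(1 + 2*(10/3))/3 = 1442 + 10*(1 + 20/3)/3 = 1442 + (10/3)*(23/3) = 1442 + 230/9 = 13208/9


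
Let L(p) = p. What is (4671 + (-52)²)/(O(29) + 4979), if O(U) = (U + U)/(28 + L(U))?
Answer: 420375/283861 ≈ 1.4809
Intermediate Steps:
O(U) = 2*U/(28 + U) (O(U) = (U + U)/(28 + U) = (2*U)/(28 + U) = 2*U/(28 + U))
(4671 + (-52)²)/(O(29) + 4979) = (4671 + (-52)²)/(2*29/(28 + 29) + 4979) = (4671 + 2704)/(2*29/57 + 4979) = 7375/(2*29*(1/57) + 4979) = 7375/(58/57 + 4979) = 7375/(283861/57) = 7375*(57/283861) = 420375/283861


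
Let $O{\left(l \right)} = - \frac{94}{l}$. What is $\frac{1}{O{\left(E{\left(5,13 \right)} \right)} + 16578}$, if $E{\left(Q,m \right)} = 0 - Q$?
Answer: $\frac{5}{82984} \approx 6.0253 \cdot 10^{-5}$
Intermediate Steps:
$E{\left(Q,m \right)} = - Q$
$\frac{1}{O{\left(E{\left(5,13 \right)} \right)} + 16578} = \frac{1}{- \frac{94}{\left(-1\right) 5} + 16578} = \frac{1}{- \frac{94}{-5} + 16578} = \frac{1}{\left(-94\right) \left(- \frac{1}{5}\right) + 16578} = \frac{1}{\frac{94}{5} + 16578} = \frac{1}{\frac{82984}{5}} = \frac{5}{82984}$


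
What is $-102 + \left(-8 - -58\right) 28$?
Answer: $1298$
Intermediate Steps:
$-102 + \left(-8 - -58\right) 28 = -102 + \left(-8 + 58\right) 28 = -102 + 50 \cdot 28 = -102 + 1400 = 1298$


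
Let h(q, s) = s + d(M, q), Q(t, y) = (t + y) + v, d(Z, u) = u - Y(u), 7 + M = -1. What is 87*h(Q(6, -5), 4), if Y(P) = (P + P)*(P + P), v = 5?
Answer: -11658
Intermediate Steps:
M = -8 (M = -7 - 1 = -8)
Y(P) = 4*P² (Y(P) = (2*P)*(2*P) = 4*P²)
d(Z, u) = u - 4*u²
Q(t, y) = 5 + t + y (Q(t, y) = (t + y) + 5 = 5 + t + y)
h(q, s) = s + q*(1 - 4*q)
87*h(Q(6, -5), 4) = 87*((5 + 6 - 5) + 4 - 4*(5 + 6 - 5)²) = 87*(6 + 4 - 4*6²) = 87*(6 + 4 - 4*36) = 87*(6 + 4 - 144) = 87*(-134) = -11658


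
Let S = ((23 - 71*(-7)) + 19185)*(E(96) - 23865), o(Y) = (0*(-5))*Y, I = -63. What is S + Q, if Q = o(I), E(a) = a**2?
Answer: -288658545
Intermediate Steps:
o(Y) = 0 (o(Y) = 0*Y = 0)
S = -288658545 (S = ((23 - 71*(-7)) + 19185)*(96**2 - 23865) = ((23 + 497) + 19185)*(9216 - 23865) = (520 + 19185)*(-14649) = 19705*(-14649) = -288658545)
Q = 0
S + Q = -288658545 + 0 = -288658545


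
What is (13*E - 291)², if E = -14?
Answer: 223729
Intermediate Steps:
(13*E - 291)² = (13*(-14) - 291)² = (-182 - 291)² = (-473)² = 223729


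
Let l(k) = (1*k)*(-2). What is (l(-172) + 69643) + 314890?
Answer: 384877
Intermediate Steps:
l(k) = -2*k (l(k) = k*(-2) = -2*k)
(l(-172) + 69643) + 314890 = (-2*(-172) + 69643) + 314890 = (344 + 69643) + 314890 = 69987 + 314890 = 384877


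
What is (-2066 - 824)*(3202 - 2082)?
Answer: -3236800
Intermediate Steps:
(-2066 - 824)*(3202 - 2082) = -2890*1120 = -3236800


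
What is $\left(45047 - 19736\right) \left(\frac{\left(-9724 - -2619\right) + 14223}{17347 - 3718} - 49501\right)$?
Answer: $- \frac{8770346143}{7} \approx -1.2529 \cdot 10^{9}$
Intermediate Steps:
$\left(45047 - 19736\right) \left(\frac{\left(-9724 - -2619\right) + 14223}{17347 - 3718} - 49501\right) = 25311 \left(\frac{\left(-9724 + 2619\right) + 14223}{13629} - 49501\right) = 25311 \left(\left(-7105 + 14223\right) \frac{1}{13629} - 49501\right) = 25311 \left(7118 \cdot \frac{1}{13629} - 49501\right) = 25311 \left(\frac{7118}{13629} - 49501\right) = 25311 \left(- \frac{674642011}{13629}\right) = - \frac{8770346143}{7}$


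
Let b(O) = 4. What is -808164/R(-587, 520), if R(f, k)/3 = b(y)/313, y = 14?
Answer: -21079611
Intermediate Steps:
R(f, k) = 12/313 (R(f, k) = 3*(4/313) = 12/313)
-808164/R(-587, 520) = -808164/12/313 = -808164*313/12 = -21079611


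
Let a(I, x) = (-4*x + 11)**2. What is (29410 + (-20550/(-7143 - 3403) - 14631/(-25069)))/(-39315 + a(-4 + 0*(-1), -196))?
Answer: 1944004214704/39174822789135 ≈ 0.049624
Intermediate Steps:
a(I, x) = (11 - 4*x)**2
(29410 + (-20550/(-7143 - 3403) - 14631/(-25069)))/(-39315 + a(-4 + 0*(-1), -196)) = (29410 + (-20550/(-7143 - 3403) - 14631/(-25069)))/(-39315 + (-11 + 4*(-196))**2) = (29410 + (-20550/(-10546) - 14631*(-1/25069)))/(-39315 + (-11 - 784)**2) = (29410 + (-20550*(-1/10546) + 14631/25069))/(-39315 + (-795)**2) = (29410 + (10275/5273 + 14631/25069))/(-39315 + 632025) = (29410 + 334733238/132188837)/592710 = (3888008429408/132188837)*(1/592710) = 1944004214704/39174822789135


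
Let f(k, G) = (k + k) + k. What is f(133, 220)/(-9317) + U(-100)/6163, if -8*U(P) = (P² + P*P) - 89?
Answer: -29311869/65623624 ≈ -0.44667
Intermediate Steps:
f(k, G) = 3*k (f(k, G) = 2*k + k = 3*k)
U(P) = 89/8 - P²/4 (U(P) = -((P² + P*P) - 89)/8 = -((P² + P²) - 89)/8 = -(2*P² - 89)/8 = -(-89 + 2*P²)/8 = 89/8 - P²/4)
f(133, 220)/(-9317) + U(-100)/6163 = (3*133)/(-9317) + (89/8 - ¼*(-100)²)/6163 = 399*(-1/9317) + (89/8 - ¼*10000)*(1/6163) = -57/1331 + (89/8 - 2500)*(1/6163) = -57/1331 - 19911/8*1/6163 = -57/1331 - 19911/49304 = -29311869/65623624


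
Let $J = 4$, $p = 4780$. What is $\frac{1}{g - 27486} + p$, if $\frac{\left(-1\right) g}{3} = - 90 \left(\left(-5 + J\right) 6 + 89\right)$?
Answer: $\frac{24263279}{5076} \approx 4780.0$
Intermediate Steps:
$g = 22410$ ($g = - 3 \left(- 90 \left(\left(-5 + 4\right) 6 + 89\right)\right) = - 3 \left(- 90 \left(\left(-1\right) 6 + 89\right)\right) = - 3 \left(- 90 \left(-6 + 89\right)\right) = - 3 \left(\left(-90\right) 83\right) = \left(-3\right) \left(-7470\right) = 22410$)
$\frac{1}{g - 27486} + p = \frac{1}{22410 - 27486} + 4780 = \frac{1}{-5076} + 4780 = - \frac{1}{5076} + 4780 = \frac{24263279}{5076}$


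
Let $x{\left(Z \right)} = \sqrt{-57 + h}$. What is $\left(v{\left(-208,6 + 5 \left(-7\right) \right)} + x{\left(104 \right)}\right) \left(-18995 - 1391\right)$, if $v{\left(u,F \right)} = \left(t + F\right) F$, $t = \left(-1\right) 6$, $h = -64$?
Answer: $-20691790 - 224246 i \approx -2.0692 \cdot 10^{7} - 2.2425 \cdot 10^{5} i$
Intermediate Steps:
$t = -6$
$v{\left(u,F \right)} = F \left(-6 + F\right)$ ($v{\left(u,F \right)} = \left(-6 + F\right) F = F \left(-6 + F\right)$)
$x{\left(Z \right)} = 11 i$ ($x{\left(Z \right)} = \sqrt{-57 - 64} = \sqrt{-121} = 11 i$)
$\left(v{\left(-208,6 + 5 \left(-7\right) \right)} + x{\left(104 \right)}\right) \left(-18995 - 1391\right) = \left(\left(6 + 5 \left(-7\right)\right) \left(-6 + \left(6 + 5 \left(-7\right)\right)\right) + 11 i\right) \left(-18995 - 1391\right) = \left(\left(6 - 35\right) \left(-6 + \left(6 - 35\right)\right) + 11 i\right) \left(-20386\right) = \left(- 29 \left(-6 - 29\right) + 11 i\right) \left(-20386\right) = \left(\left(-29\right) \left(-35\right) + 11 i\right) \left(-20386\right) = \left(1015 + 11 i\right) \left(-20386\right) = -20691790 - 224246 i$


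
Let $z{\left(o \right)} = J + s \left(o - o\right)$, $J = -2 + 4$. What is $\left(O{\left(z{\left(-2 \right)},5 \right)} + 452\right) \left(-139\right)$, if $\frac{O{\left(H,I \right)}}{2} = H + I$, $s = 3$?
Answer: $-64774$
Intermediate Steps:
$J = 2$
$z{\left(o \right)} = 2$ ($z{\left(o \right)} = 2 + 3 \left(o - o\right) = 2 + 3 \cdot 0 = 2 + 0 = 2$)
$O{\left(H,I \right)} = 2 H + 2 I$ ($O{\left(H,I \right)} = 2 \left(H + I\right) = 2 H + 2 I$)
$\left(O{\left(z{\left(-2 \right)},5 \right)} + 452\right) \left(-139\right) = \left(\left(2 \cdot 2 + 2 \cdot 5\right) + 452\right) \left(-139\right) = \left(\left(4 + 10\right) + 452\right) \left(-139\right) = \left(14 + 452\right) \left(-139\right) = 466 \left(-139\right) = -64774$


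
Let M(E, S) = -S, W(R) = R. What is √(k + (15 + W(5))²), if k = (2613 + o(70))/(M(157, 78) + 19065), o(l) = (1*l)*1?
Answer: √144253409721/18987 ≈ 20.004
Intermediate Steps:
o(l) = l (o(l) = l*1 = l)
k = 2683/18987 (k = (2613 + 70)/(-1*78 + 19065) = 2683/(-78 + 19065) = 2683/18987 ≈ 0.14131)
√(k + (15 + W(5))²) = √(2683/18987 + (15 + 5)²) = √(2683/18987 + 20²) = √(2683/18987 + 400) = √(7597483/18987) = √144253409721/18987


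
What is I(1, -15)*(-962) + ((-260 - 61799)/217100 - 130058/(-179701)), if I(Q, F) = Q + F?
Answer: 525445340590241/39013087100 ≈ 13468.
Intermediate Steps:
I(Q, F) = F + Q
I(1, -15)*(-962) + ((-260 - 61799)/217100 - 130058/(-179701)) = (-15 + 1)*(-962) + ((-260 - 61799)/217100 - 130058/(-179701)) = -14*(-962) + (-62059*1/217100 - 130058*(-1/179701)) = 13468 + (-62059/217100 + 130058/179701) = 13468 + 17083527441/39013087100 = 525445340590241/39013087100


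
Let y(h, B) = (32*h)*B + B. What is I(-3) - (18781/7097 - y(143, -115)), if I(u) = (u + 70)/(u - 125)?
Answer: -478152183147/908416 ≈ -5.2636e+5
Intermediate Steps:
y(h, B) = B + 32*B*h (y(h, B) = 32*B*h + B = B + 32*B*h)
I(u) = (70 + u)/(-125 + u)
I(-3) - (18781/7097 - y(143, -115)) = (70 - 3)/(-125 - 3) - (18781/7097 - (-115)*(1 + 32*143)) = 67/(-128) - (18781*(1/7097) - (-115)*(1 + 4576)) = -1/128*67 - (18781/7097 - (-115)*4577) = -67/128 - (18781/7097 - 1*(-526355)) = -67/128 - (18781/7097 + 526355) = -67/128 - 1*3735560216/7097 = -67/128 - 3735560216/7097 = -478152183147/908416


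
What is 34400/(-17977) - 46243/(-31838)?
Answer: -263916789/572351726 ≈ -0.46111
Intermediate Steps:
34400/(-17977) - 46243/(-31838) = 34400*(-1/17977) - 46243*(-1/31838) = -34400/17977 + 46243/31838 = -263916789/572351726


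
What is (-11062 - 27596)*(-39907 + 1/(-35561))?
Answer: 54860836864824/35561 ≈ 1.5427e+9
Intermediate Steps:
(-11062 - 27596)*(-39907 + 1/(-35561)) = -38658*(-39907 - 1/35561) = -38658*(-1419132828/35561) = 54860836864824/35561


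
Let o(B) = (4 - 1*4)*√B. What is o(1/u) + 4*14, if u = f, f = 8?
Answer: 56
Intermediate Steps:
u = 8
o(B) = 0 (o(B) = (4 - 4)*√B = 0*√B = 0)
o(1/u) + 4*14 = 0 + 4*14 = 0 + 56 = 56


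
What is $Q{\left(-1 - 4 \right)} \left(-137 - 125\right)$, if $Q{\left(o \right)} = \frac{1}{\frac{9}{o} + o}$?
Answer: $\frac{655}{17} \approx 38.529$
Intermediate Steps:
$Q{\left(o \right)} = \frac{1}{o + \frac{9}{o}}$
$Q{\left(-1 - 4 \right)} \left(-137 - 125\right) = \frac{-1 - 4}{9 + \left(-1 - 4\right)^{2}} \left(-137 - 125\right) = \frac{-1 - 4}{9 + \left(-1 - 4\right)^{2}} \left(-262\right) = - \frac{5}{9 + \left(-5\right)^{2}} \left(-262\right) = - \frac{5}{9 + 25} \left(-262\right) = - \frac{5}{34} \left(-262\right) = \left(-5\right) \frac{1}{34} \left(-262\right) = \left(- \frac{5}{34}\right) \left(-262\right) = \frac{655}{17}$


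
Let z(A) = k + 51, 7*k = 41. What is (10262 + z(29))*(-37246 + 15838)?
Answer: -1546342656/7 ≈ -2.2091e+8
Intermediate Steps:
k = 41/7 (k = (1/7)*41 = 41/7 ≈ 5.8571)
z(A) = 398/7 (z(A) = 41/7 + 51 = 398/7)
(10262 + z(29))*(-37246 + 15838) = (10262 + 398/7)*(-37246 + 15838) = (72232/7)*(-21408) = -1546342656/7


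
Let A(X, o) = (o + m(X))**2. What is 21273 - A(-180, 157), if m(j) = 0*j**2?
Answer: -3376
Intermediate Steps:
m(j) = 0
A(X, o) = o**2 (A(X, o) = (o + 0)**2 = o**2)
21273 - A(-180, 157) = 21273 - 1*157**2 = 21273 - 1*24649 = 21273 - 24649 = -3376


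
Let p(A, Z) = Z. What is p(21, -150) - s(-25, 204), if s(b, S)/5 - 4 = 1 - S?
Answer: 845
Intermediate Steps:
s(b, S) = 25 - 5*S (s(b, S) = 20 + 5*(1 - S) = 20 + (5 - 5*S) = 25 - 5*S)
p(21, -150) - s(-25, 204) = -150 - (25 - 5*204) = -150 - (25 - 1020) = -150 - 1*(-995) = -150 + 995 = 845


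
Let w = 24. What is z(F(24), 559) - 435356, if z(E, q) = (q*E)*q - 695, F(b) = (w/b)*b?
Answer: 7063493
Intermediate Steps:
F(b) = 24 (F(b) = (24/b)*b = 24)
z(E, q) = -695 + E*q² (z(E, q) = (E*q)*q - 695 = E*q² - 695 = -695 + E*q²)
z(F(24), 559) - 435356 = (-695 + 24*559²) - 435356 = (-695 + 24*312481) - 435356 = (-695 + 7499544) - 435356 = 7498849 - 435356 = 7063493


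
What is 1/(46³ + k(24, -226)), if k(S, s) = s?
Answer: 1/97110 ≈ 1.0298e-5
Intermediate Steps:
1/(46³ + k(24, -226)) = 1/(46³ - 226) = 1/(97336 - 226) = 1/97110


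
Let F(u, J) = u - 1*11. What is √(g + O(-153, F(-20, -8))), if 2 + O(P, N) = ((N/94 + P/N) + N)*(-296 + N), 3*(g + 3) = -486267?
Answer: I*√1303115637610/2914 ≈ 391.74*I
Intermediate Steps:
F(u, J) = -11 + u (F(u, J) = u - 11 = -11 + u)
g = -162092 (g = -3 + (⅓)*(-486267) = -3 - 162089 = -162092)
O(P, N) = -2 + (-296 + N)*(95*N/94 + P/N) (O(P, N) = -2 + ((N/94 + P/N) + N)*(-296 + N) = -2 + (95*N/94 + P/N)*(-296 + N) = -2 + (-296 + N)*(95*N/94 + P/N))
√(g + O(-153, F(-20, -8))) = √(-162092 + (-2 - 153 - 14060*(-11 - 20)/47 + 95*(-11 - 20)²/94 - 296*(-153)/(-11 - 20))) = √(-162092 + (-2 - 153 - 14060/47*(-31) + (95/94)*(-31)² - 296*(-153)/(-31))) = √(-162092 + (-2 - 153 + 435860/47 + (95/94)*961 - 296*(-153)*(-1/31))) = √(-162092 + (-2 - 153 + 435860/47 + 91295/94 - 45288/31)) = √(-162092 + 25144723/2914) = √(-447191365/2914) = I*√1303115637610/2914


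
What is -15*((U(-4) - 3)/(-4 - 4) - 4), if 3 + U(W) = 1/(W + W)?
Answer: 3105/64 ≈ 48.516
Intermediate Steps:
U(W) = -3 + 1/(2*W) (U(W) = -3 + 1/(W + W) = -3 + 1/(2*W))
-15*((U(-4) - 3)/(-4 - 4) - 4) = -15*(((-3 + (1/2)/(-4)) - 3)/(-4 - 4) - 4) = -15*(((-3 + (1/2)*(-1/4)) - 3)/(-8) - 4) = -15*(((-3 - 1/8) - 3)*(-1/8) - 4) = -15*((-25/8 - 3)*(-1/8) - 4) = -15*(-49/8*(-1/8) - 4) = -15*(49/64 - 4) = -15*(-207/64) = 3105/64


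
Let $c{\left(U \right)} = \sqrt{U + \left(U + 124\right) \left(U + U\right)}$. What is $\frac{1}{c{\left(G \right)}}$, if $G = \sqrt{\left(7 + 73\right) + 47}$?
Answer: $\frac{127^{\frac{3}{4}}}{127 \sqrt{249 + 2 \sqrt{127}}} \approx 0.018077$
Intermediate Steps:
$G = \sqrt{127}$ ($G = \sqrt{80 + 47} = \sqrt{127} \approx 11.269$)
$c{\left(U \right)} = \sqrt{U + 2 U \left(124 + U\right)}$ ($c{\left(U \right)} = \sqrt{U + \left(124 + U\right) 2 U} = \sqrt{U + 2 U \left(124 + U\right)}$)
$\frac{1}{c{\left(G \right)}} = \frac{1}{\sqrt{\sqrt{127} \left(249 + 2 \sqrt{127}\right)}} = \frac{1}{\sqrt[4]{127} \sqrt{249 + 2 \sqrt{127}}} = \frac{127^{\frac{3}{4}}}{127 \sqrt{249 + 2 \sqrt{127}}}$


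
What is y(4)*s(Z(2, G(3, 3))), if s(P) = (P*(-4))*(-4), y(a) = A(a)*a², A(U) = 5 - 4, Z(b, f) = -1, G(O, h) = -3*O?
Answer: -256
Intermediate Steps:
A(U) = 1
y(a) = a² (y(a) = 1*a² = a²)
s(P) = 16*P (s(P) = -4*P*(-4) = 16*P)
y(4)*s(Z(2, G(3, 3))) = 4²*(16*(-1)) = 16*(-16) = -256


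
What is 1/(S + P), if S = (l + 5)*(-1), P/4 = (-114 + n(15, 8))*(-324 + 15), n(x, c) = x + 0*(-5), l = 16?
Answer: 1/122343 ≈ 8.1737e-6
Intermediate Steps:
n(x, c) = x (n(x, c) = x + 0 = x)
P = 122364 (P = 4*((-114 + 15)*(-324 + 15)) = 4*(-99*(-309)) = 4*30591 = 122364)
S = -21 (S = (16 + 5)*(-1) = 21*(-1) = -21)
1/(S + P) = 1/(-21 + 122364) = 1/122343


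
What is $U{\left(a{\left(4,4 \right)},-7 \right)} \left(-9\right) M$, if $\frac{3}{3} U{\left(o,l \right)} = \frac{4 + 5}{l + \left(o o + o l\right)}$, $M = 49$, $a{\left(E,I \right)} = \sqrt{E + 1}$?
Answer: $- \frac{7938}{241} + \frac{27783 \sqrt{5}}{241} \approx 224.84$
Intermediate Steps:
$a{\left(E,I \right)} = \sqrt{1 + E}$
$U{\left(o,l \right)} = \frac{9}{l + o^{2} + l o}$ ($U{\left(o,l \right)} = \frac{4 + 5}{l + \left(o o + o l\right)} = \frac{9}{l + \left(o^{2} + l o\right)} = \frac{9}{l + o^{2} + l o}$)
$U{\left(a{\left(4,4 \right)},-7 \right)} \left(-9\right) M = \frac{9}{-7 + \left(\sqrt{1 + 4}\right)^{2} - 7 \sqrt{1 + 4}} \left(-9\right) 49 = \frac{9}{-7 + \left(\sqrt{5}\right)^{2} - 7 \sqrt{5}} \left(-9\right) 49 = \frac{9}{-7 + 5 - 7 \sqrt{5}} \left(-9\right) 49 = \frac{9}{-2 - 7 \sqrt{5}} \left(-9\right) 49 = - \frac{81}{-2 - 7 \sqrt{5}} \cdot 49 = - \frac{3969}{-2 - 7 \sqrt{5}}$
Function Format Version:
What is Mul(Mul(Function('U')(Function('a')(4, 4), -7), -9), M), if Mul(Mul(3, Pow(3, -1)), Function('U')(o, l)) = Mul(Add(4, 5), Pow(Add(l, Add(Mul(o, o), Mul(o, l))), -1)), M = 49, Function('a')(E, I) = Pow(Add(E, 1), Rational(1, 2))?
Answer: Add(Rational(-7938, 241), Mul(Rational(27783, 241), Pow(5, Rational(1, 2)))) ≈ 224.84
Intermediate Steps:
Function('a')(E, I) = Pow(Add(1, E), Rational(1, 2))
Function('U')(o, l) = Mul(9, Pow(Add(l, Pow(o, 2), Mul(l, o)), -1)) (Function('U')(o, l) = Mul(Add(4, 5), Pow(Add(l, Add(Mul(o, o), Mul(o, l))), -1)) = Mul(9, Pow(Add(l, Add(Pow(o, 2), Mul(l, o))), -1)) = Mul(9, Pow(Add(l, Pow(o, 2), Mul(l, o)), -1)))
Mul(Mul(Function('U')(Function('a')(4, 4), -7), -9), M) = Mul(Mul(Mul(9, Pow(Add(-7, Pow(Pow(Add(1, 4), Rational(1, 2)), 2), Mul(-7, Pow(Add(1, 4), Rational(1, 2)))), -1)), -9), 49) = Mul(Mul(Mul(9, Pow(Add(-7, Pow(Pow(5, Rational(1, 2)), 2), Mul(-7, Pow(5, Rational(1, 2)))), -1)), -9), 49) = Mul(Mul(Mul(9, Pow(Add(-7, 5, Mul(-7, Pow(5, Rational(1, 2)))), -1)), -9), 49) = Mul(Mul(Mul(9, Pow(Add(-2, Mul(-7, Pow(5, Rational(1, 2)))), -1)), -9), 49) = Mul(Mul(-81, Pow(Add(-2, Mul(-7, Pow(5, Rational(1, 2)))), -1)), 49) = Mul(-3969, Pow(Add(-2, Mul(-7, Pow(5, Rational(1, 2)))), -1))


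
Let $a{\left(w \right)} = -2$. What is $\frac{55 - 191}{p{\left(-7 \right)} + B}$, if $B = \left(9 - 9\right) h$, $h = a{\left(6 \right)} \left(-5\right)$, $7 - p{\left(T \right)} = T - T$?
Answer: $- \frac{136}{7} \approx -19.429$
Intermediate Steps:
$p{\left(T \right)} = 7$ ($p{\left(T \right)} = 7 - \left(T - T\right) = 7 - 0 = 7 + 0 = 7$)
$h = 10$ ($h = \left(-2\right) \left(-5\right) = 10$)
$B = 0$ ($B = \left(9 - 9\right) 10 = 0 \cdot 10 = 0$)
$\frac{55 - 191}{p{\left(-7 \right)} + B} = \frac{55 - 191}{7 + 0} = - \frac{136}{7}$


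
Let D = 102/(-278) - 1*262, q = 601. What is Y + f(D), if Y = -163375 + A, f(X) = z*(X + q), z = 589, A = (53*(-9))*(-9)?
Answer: 5611832/139 ≈ 40373.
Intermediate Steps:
A = 4293 (A = -477*(-9) = 4293)
D = -36469/139 (D = 102*(-1/278) - 262 = -51/139 - 262 = -36469/139 ≈ -262.37)
f(X) = 353989 + 589*X (f(X) = 589*(X + 601) = 589*(601 + X) = 353989 + 589*X)
Y = -159082 (Y = -163375 + 4293 = -159082)
Y + f(D) = -159082 + (353989 + 589*(-36469/139)) = -159082 + (353989 - 21480241/139) = -159082 + 27724230/139 = 5611832/139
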